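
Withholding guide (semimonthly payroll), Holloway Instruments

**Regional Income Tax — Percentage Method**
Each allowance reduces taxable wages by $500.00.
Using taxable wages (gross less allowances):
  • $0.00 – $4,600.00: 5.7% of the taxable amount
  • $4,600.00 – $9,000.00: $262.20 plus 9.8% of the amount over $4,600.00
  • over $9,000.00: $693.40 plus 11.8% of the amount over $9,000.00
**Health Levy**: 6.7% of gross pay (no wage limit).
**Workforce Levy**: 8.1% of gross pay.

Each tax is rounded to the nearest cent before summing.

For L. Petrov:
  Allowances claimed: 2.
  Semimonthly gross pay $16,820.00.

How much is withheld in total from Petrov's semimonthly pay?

Regional Income Tax: taxable = $16,820.00 − 2×$500.00 = $15,820.00
  $693.40 + 11.8% × ($15,820.00 − $9,000.00) = $693.40 + 11.8% × $6,820.00 = $1,498.16
Health Levy: 6.7% × $16,820.00 = $1,126.94
Workforce Levy: 8.1% × $16,820.00 = $1,362.42
Total: $1,498.16 + $1,126.94 + $1,362.42 = $3,987.52

$3,987.52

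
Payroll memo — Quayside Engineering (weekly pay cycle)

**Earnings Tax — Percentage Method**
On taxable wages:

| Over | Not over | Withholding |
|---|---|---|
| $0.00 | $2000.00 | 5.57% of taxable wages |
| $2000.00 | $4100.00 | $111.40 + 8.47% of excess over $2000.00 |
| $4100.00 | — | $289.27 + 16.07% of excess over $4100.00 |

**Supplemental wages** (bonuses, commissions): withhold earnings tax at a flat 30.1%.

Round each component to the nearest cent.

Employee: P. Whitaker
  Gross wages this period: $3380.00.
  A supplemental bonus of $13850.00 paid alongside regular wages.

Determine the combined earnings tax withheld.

Earnings Tax: taxable = $3380.00
  $111.40 + 8.47% × ($3380.00 − $2000.00) = $111.40 + 8.47% × $1380.00 = $228.29
Supplemental (30.1% flat on bonus): 30.1% × $13850.00 = $4168.85
Total earnings tax: $228.29 + $4168.85 = $4397.14

$4397.14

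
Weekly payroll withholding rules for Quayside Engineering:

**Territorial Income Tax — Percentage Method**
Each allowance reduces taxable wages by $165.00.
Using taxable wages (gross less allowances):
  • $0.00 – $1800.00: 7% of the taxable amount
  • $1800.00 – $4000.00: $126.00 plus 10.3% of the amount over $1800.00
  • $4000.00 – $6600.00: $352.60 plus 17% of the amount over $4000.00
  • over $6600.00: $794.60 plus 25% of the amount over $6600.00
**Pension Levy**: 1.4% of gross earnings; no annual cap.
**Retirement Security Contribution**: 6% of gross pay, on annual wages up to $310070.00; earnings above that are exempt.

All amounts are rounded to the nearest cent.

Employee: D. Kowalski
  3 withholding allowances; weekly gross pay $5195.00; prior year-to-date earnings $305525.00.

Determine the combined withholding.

Territorial Income Tax: taxable = $5195.00 − 3×$165.00 = $4700.00
  $352.60 + 17% × ($4700.00 − $4000.00) = $352.60 + 17% × $700.00 = $471.60
Pension Levy: 1.4% × $5195.00 = $72.73
Retirement Security Contribution: cap $310070.00 − YTD $305525.00 = $4545.00 subject; 6% × $4545.00 = $272.70
Total: $471.60 + $72.73 + $272.70 = $817.03

$817.03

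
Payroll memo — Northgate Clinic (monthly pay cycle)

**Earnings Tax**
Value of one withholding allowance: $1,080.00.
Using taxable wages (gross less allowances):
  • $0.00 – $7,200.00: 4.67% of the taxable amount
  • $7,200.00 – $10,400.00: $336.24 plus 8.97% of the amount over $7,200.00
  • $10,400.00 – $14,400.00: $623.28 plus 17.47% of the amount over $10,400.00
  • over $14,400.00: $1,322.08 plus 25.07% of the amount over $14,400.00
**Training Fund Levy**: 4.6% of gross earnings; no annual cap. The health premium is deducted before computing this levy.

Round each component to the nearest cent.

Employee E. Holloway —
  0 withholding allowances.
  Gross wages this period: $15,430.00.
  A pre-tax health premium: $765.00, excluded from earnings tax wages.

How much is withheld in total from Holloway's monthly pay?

$2,063.11

Earnings Tax: taxable = $15,430.00 − $765.00 = $14,665.00
  $1,322.08 + 25.07% × ($14,665.00 − $14,400.00) = $1,322.08 + 25.07% × $265.00 = $1,388.52
Training Fund Levy: 4.6% × $14,665.00 = $674.59
Total: $1,388.52 + $674.59 = $2,063.11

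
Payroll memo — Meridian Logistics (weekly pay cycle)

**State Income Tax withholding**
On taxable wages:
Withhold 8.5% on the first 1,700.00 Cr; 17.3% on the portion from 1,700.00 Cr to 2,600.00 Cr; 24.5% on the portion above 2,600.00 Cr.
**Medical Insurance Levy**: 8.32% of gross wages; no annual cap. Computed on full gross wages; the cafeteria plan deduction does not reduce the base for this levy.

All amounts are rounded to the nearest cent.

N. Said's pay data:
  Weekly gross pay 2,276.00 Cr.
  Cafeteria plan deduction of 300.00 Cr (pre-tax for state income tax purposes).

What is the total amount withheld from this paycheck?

State Income Tax: taxable = 2,276.00 Cr − 300.00 Cr = 1,976.00 Cr
  144.50 Cr + 17.3% × (1,976.00 Cr − 1,700.00 Cr) = 144.50 Cr + 17.3% × 276.00 Cr = 192.25 Cr
Medical Insurance Levy: 8.32% × 2,276.00 Cr = 189.36 Cr
Total: 192.25 Cr + 189.36 Cr = 381.61 Cr

381.61 Cr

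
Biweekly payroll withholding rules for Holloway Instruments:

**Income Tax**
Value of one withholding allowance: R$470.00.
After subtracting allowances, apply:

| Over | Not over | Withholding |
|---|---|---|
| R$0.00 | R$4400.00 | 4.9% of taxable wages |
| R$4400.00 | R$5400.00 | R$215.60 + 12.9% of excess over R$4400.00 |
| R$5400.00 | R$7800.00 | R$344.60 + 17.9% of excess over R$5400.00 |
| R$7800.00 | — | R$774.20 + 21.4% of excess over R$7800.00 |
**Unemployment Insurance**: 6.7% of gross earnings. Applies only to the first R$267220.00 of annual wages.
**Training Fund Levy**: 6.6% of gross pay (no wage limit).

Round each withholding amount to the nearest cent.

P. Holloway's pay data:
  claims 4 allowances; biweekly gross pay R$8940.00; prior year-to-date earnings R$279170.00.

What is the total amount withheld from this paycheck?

R$1231.78

Income Tax: taxable = R$8940.00 − 4×R$470.00 = R$7060.00
  R$344.60 + 17.9% × (R$7060.00 − R$5400.00) = R$344.60 + 17.9% × R$1660.00 = R$641.74
Unemployment Insurance: YTD R$279170.00 ≥ cap R$267220.00 → R$0.00
Training Fund Levy: 6.6% × R$8940.00 = R$590.04
Total: R$641.74 + R$0.00 + R$590.04 = R$1231.78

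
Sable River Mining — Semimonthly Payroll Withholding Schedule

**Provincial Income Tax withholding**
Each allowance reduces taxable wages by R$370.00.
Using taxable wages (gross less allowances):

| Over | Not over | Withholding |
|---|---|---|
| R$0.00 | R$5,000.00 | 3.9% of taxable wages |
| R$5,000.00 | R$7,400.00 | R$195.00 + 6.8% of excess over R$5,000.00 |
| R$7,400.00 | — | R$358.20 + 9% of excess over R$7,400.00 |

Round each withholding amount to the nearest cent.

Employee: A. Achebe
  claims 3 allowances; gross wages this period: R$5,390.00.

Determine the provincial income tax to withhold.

Provincial Income Tax: taxable = R$5,390.00 − 3×R$370.00 = R$4,280.00
  3.9% × R$4,280.00 = R$166.92

R$166.92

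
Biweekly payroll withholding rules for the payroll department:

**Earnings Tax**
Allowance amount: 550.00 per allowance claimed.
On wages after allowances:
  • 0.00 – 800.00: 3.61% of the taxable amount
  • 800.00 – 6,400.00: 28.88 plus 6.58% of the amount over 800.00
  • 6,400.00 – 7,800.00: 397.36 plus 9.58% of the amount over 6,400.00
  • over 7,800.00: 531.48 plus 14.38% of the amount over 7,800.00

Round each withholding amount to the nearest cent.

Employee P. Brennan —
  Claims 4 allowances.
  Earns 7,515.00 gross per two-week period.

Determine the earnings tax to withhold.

Earnings Tax: taxable = 7,515.00 − 4×550.00 = 5,315.00
  28.88 + 6.58% × (5,315.00 − 800.00) = 28.88 + 6.58% × 4,515.00 = 325.97

325.97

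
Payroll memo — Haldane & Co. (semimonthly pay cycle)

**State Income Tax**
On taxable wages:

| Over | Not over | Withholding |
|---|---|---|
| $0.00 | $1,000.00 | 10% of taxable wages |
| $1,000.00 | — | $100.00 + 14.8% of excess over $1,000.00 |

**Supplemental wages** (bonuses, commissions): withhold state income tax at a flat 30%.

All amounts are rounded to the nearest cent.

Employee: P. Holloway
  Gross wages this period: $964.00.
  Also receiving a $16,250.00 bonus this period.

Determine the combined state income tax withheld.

State Income Tax: taxable = $964.00
  10% × $964.00 = $96.40
Supplemental (30% flat on bonus): 30% × $16,250.00 = $4,875.00
Total state income tax: $96.40 + $4,875.00 = $4,971.40

$4,971.40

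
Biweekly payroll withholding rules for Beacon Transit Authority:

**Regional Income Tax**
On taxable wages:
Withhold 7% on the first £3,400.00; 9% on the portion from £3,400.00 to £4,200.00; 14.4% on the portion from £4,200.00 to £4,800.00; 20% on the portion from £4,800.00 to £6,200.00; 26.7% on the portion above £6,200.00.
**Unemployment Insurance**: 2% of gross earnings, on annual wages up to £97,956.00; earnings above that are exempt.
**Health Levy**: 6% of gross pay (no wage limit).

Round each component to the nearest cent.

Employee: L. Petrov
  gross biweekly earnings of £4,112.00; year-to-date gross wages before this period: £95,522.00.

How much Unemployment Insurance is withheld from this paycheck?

Unemployment Insurance: cap £97,956.00 − YTD £95,522.00 = £2,434.00 subject; 2% × £2,434.00 = £48.68

£48.68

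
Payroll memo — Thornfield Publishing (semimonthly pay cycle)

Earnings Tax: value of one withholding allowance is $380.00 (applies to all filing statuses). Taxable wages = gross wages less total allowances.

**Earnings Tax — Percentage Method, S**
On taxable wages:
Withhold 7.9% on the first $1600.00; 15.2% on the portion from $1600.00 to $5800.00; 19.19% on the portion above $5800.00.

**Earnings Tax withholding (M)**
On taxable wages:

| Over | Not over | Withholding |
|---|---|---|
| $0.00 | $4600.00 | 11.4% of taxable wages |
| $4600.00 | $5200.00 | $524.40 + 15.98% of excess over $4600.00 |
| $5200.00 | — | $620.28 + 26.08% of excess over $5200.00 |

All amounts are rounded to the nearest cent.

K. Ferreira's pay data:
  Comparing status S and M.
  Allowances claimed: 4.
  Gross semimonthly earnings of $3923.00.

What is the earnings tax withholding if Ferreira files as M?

Earnings Tax (M): taxable = $3923.00 − 4×$380.00 = $2403.00
  11.4% × $2403.00 = $273.94

$273.94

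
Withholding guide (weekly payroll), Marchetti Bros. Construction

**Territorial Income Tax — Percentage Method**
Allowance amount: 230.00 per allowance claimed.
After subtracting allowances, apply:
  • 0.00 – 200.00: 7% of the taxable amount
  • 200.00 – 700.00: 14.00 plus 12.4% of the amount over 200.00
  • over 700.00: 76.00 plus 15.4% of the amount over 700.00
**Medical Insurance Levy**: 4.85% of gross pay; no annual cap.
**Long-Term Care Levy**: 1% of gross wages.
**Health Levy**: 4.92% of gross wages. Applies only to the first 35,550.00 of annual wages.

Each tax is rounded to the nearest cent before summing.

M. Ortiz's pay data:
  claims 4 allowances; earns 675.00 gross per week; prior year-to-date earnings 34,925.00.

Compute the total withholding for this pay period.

Territorial Income Tax: taxable = 675.00 − 4×230.00 = -245.00
  Taxable ≤ 0 → 0.00
Medical Insurance Levy: 4.85% × 675.00 = 32.74
Long-Term Care Levy: 1% × 675.00 = 6.75
Health Levy: cap 35,550.00 − YTD 34,925.00 = 625.00 subject; 4.92% × 625.00 = 30.75
Total: 0.00 + 32.74 + 6.75 + 30.75 = 70.24

70.24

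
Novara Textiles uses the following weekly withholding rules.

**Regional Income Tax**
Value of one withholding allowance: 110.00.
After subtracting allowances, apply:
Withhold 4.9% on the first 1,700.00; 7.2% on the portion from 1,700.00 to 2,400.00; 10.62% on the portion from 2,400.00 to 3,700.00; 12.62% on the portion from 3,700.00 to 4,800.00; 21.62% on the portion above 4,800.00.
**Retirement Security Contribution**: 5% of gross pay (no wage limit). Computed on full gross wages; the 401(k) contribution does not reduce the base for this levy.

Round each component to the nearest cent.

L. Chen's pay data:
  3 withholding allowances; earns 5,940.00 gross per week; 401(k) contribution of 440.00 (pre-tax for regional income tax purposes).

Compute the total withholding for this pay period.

787.57

Regional Income Tax: taxable = 5,940.00 − 440.00 − 3×110.00 = 5,170.00
  410.58 + 21.62% × (5,170.00 − 4,800.00) = 410.58 + 21.62% × 370.00 = 490.57
Retirement Security Contribution: 5% × 5,940.00 = 297.00
Total: 490.57 + 297.00 = 787.57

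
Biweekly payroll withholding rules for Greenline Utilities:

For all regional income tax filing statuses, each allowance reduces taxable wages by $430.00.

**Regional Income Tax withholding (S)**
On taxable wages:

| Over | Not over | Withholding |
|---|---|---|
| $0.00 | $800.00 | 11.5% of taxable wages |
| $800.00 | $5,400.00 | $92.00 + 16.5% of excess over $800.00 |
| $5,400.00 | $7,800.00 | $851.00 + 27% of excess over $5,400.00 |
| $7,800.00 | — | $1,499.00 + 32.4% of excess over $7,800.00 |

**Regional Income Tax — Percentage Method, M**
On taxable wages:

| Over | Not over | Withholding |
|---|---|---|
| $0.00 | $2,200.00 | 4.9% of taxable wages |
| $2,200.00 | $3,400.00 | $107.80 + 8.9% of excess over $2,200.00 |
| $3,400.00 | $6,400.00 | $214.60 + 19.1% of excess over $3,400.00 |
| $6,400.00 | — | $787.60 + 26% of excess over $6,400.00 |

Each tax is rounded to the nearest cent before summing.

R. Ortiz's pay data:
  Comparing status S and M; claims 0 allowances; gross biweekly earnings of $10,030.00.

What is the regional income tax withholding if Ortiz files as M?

$1,731.40

Regional Income Tax (M): taxable = $10,030.00
  $787.60 + 26% × ($10,030.00 − $6,400.00) = $787.60 + 26% × $3,630.00 = $1,731.40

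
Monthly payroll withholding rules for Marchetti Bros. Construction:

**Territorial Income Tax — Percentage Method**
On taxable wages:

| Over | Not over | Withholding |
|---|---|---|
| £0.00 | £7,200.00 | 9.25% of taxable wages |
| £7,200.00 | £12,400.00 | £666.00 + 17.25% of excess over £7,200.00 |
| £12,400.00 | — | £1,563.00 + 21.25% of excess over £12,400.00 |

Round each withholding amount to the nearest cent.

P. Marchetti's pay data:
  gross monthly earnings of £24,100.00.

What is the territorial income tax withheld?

£4,049.25

Territorial Income Tax: taxable = £24,100.00
  £1,563.00 + 21.25% × (£24,100.00 − £12,400.00) = £1,563.00 + 21.25% × £11,700.00 = £4,049.25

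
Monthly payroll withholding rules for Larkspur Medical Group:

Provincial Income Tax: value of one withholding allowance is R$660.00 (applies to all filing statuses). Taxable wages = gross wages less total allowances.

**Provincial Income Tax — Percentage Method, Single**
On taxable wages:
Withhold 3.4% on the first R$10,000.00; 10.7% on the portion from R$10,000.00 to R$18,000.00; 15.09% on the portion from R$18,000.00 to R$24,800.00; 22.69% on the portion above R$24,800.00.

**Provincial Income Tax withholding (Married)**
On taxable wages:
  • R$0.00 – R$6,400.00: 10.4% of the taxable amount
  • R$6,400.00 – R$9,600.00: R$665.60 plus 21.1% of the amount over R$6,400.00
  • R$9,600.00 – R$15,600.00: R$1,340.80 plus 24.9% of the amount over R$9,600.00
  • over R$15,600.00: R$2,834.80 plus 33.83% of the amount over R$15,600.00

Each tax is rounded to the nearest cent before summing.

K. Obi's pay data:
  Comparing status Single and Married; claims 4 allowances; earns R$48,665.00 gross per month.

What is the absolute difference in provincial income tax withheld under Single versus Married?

R$6,089.51

Provincial Income Tax (Single): taxable = R$48,665.00 − 4×R$660.00 = R$46,025.00
  R$2,222.12 + 22.69% × (R$46,025.00 − R$24,800.00) = R$2,222.12 + 22.69% × R$21,225.00 = R$7,038.07
Provincial Income Tax (Married): taxable = R$48,665.00 − 4×R$660.00 = R$46,025.00
  R$2,834.80 + 33.83% × (R$46,025.00 − R$15,600.00) = R$2,834.80 + 33.83% × R$30,425.00 = R$13,127.58
Difference: |R$7,038.07 − R$13,127.58| = R$6,089.51 (higher under Married)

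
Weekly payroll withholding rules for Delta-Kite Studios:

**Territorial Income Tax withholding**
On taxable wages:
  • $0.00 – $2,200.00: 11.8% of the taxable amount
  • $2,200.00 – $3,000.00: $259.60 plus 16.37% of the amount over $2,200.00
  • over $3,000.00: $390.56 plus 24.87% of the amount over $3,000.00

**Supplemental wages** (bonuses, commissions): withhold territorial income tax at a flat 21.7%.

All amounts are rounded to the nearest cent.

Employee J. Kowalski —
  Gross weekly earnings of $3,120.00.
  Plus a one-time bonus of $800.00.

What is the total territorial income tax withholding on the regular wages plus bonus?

$594.00

Territorial Income Tax: taxable = $3,120.00
  $390.56 + 24.87% × ($3,120.00 − $3,000.00) = $390.56 + 24.87% × $120.00 = $420.40
Supplemental (21.7% flat on bonus): 21.7% × $800.00 = $173.60
Total territorial income tax: $420.40 + $173.60 = $594.00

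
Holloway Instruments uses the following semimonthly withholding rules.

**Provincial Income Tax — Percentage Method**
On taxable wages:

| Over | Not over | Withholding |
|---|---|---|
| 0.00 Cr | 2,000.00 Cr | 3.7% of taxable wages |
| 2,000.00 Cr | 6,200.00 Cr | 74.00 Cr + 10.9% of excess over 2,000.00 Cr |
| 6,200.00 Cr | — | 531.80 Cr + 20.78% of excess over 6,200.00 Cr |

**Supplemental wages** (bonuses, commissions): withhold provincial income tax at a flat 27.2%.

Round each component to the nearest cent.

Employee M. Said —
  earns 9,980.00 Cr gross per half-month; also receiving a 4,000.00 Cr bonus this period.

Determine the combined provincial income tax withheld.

2,405.28 Cr

Provincial Income Tax: taxable = 9,980.00 Cr
  531.80 Cr + 20.78% × (9,980.00 Cr − 6,200.00 Cr) = 531.80 Cr + 20.78% × 3,780.00 Cr = 1,317.28 Cr
Supplemental (27.2% flat on bonus): 27.2% × 4,000.00 Cr = 1,088.00 Cr
Total provincial income tax: 1,317.28 Cr + 1,088.00 Cr = 2,405.28 Cr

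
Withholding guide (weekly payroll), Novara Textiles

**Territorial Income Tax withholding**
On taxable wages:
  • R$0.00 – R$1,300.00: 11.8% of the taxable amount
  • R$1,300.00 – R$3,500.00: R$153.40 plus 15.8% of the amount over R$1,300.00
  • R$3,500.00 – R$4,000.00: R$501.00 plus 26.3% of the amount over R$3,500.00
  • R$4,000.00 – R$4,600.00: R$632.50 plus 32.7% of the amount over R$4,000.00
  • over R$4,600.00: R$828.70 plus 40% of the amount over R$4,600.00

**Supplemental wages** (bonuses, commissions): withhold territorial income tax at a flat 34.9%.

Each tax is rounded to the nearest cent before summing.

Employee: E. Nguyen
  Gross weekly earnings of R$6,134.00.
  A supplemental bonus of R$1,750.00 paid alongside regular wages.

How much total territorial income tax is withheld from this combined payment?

Territorial Income Tax: taxable = R$6,134.00
  R$828.70 + 40% × (R$6,134.00 − R$4,600.00) = R$828.70 + 40% × R$1,534.00 = R$1,442.30
Supplemental (34.9% flat on bonus): 34.9% × R$1,750.00 = R$610.75
Total territorial income tax: R$1,442.30 + R$610.75 = R$2,053.05

R$2,053.05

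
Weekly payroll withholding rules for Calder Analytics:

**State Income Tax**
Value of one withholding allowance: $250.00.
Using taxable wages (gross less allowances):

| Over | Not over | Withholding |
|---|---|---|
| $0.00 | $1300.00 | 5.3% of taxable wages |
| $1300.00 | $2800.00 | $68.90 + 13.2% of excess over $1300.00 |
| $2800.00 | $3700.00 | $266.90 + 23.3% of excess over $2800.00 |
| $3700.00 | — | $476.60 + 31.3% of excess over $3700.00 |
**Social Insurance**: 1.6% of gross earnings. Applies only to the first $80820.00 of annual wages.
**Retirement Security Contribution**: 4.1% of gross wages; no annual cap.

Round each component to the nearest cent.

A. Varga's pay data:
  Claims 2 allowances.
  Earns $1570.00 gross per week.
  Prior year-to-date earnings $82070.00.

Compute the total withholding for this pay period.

State Income Tax: taxable = $1570.00 − 2×$250.00 = $1070.00
  5.3% × $1070.00 = $56.71
Social Insurance: YTD $82070.00 ≥ cap $80820.00 → $0.00
Retirement Security Contribution: 4.1% × $1570.00 = $64.37
Total: $56.71 + $0.00 + $64.37 = $121.08

$121.08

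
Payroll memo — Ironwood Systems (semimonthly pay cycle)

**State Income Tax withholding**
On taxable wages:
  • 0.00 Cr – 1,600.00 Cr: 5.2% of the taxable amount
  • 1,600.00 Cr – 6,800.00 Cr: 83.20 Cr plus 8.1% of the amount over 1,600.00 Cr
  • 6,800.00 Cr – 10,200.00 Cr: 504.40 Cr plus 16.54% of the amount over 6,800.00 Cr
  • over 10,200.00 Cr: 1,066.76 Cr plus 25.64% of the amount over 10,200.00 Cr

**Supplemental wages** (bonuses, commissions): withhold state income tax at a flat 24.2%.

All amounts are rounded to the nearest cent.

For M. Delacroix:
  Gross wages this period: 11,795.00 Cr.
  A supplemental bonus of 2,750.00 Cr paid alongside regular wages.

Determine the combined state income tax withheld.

State Income Tax: taxable = 11,795.00 Cr
  1,066.76 Cr + 25.64% × (11,795.00 Cr − 10,200.00 Cr) = 1,066.76 Cr + 25.64% × 1,595.00 Cr = 1,475.72 Cr
Supplemental (24.2% flat on bonus): 24.2% × 2,750.00 Cr = 665.50 Cr
Total state income tax: 1,475.72 Cr + 665.50 Cr = 2,141.22 Cr

2,141.22 Cr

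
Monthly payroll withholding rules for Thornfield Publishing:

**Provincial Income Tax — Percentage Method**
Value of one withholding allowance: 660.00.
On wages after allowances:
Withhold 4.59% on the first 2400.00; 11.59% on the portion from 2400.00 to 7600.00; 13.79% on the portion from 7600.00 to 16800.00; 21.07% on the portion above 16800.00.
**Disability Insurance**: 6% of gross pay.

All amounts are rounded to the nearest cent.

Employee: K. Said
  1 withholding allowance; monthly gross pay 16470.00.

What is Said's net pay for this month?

13636.80

Provincial Income Tax: taxable = 16470.00 − 1×660.00 = 15810.00
  712.84 + 13.79% × (15810.00 − 7600.00) = 712.84 + 13.79% × 8210.00 = 1845.00
Disability Insurance: 6% × 16470.00 = 988.20
Total withheld: 1845.00 + 988.20 = 2833.20
Net pay: 16470.00 − 2833.20 = 13636.80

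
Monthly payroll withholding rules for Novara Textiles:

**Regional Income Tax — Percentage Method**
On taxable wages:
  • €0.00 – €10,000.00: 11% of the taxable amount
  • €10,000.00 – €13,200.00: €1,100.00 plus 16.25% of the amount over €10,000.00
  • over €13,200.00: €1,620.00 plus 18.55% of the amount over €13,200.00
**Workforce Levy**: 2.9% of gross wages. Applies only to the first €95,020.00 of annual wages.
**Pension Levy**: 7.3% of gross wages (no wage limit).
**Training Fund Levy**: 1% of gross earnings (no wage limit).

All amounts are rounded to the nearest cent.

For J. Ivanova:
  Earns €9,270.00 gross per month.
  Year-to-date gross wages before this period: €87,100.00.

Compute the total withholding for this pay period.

€2,018.79

Regional Income Tax: taxable = €9,270.00
  11% × €9,270.00 = €1,019.70
Workforce Levy: cap €95,020.00 − YTD €87,100.00 = €7,920.00 subject; 2.9% × €7,920.00 = €229.68
Pension Levy: 7.3% × €9,270.00 = €676.71
Training Fund Levy: 1% × €9,270.00 = €92.70
Total: €1,019.70 + €229.68 + €676.71 + €92.70 = €2,018.79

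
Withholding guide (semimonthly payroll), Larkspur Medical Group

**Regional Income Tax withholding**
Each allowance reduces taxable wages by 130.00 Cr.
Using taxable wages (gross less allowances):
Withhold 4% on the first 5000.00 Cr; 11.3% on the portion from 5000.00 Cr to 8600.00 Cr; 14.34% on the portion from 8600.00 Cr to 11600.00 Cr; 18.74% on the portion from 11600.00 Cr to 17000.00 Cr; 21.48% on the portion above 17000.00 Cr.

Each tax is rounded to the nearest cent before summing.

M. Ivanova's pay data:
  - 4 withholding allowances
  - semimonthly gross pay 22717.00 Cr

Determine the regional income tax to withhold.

Regional Income Tax: taxable = 22717.00 Cr − 4×130.00 Cr = 22197.00 Cr
  2048.96 Cr + 21.48% × (22197.00 Cr − 17000.00 Cr) = 2048.96 Cr + 21.48% × 5197.00 Cr = 3165.28 Cr

3165.28 Cr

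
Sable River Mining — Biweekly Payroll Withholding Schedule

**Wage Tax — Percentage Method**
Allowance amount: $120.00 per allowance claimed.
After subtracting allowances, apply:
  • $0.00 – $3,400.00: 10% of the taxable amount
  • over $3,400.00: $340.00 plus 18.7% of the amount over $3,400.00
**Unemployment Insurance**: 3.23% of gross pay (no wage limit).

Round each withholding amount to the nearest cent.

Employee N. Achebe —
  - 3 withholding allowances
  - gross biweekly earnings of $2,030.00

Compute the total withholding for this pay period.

$232.57

Wage Tax: taxable = $2,030.00 − 3×$120.00 = $1,670.00
  10% × $1,670.00 = $167.00
Unemployment Insurance: 3.23% × $2,030.00 = $65.57
Total: $167.00 + $65.57 = $232.57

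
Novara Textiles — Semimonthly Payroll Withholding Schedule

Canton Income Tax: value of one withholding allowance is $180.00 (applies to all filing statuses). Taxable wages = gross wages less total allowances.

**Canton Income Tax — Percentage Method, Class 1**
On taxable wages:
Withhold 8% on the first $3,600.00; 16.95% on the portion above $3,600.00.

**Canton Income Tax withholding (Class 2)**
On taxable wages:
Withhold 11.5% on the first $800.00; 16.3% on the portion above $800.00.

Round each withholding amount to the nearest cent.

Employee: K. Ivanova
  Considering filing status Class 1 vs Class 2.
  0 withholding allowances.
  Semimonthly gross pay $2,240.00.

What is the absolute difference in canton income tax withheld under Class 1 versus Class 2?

Canton Income Tax (Class 1): taxable = $2,240.00
  8% × $2,240.00 = $179.20
Canton Income Tax (Class 2): taxable = $2,240.00
  $92.00 + 16.3% × ($2,240.00 − $800.00) = $92.00 + 16.3% × $1,440.00 = $326.72
Difference: |$179.20 − $326.72| = $147.52 (higher under Class 2)

$147.52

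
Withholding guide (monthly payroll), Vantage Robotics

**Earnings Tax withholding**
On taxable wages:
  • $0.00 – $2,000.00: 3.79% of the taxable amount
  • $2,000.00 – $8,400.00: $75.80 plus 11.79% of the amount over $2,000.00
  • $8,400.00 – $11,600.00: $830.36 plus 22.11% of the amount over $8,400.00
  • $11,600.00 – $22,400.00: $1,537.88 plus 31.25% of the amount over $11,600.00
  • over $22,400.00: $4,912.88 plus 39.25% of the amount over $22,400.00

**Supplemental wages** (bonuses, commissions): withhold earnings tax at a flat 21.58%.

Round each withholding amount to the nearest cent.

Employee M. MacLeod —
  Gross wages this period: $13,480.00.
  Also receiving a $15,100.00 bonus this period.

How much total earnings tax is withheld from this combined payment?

$5,383.96

Earnings Tax: taxable = $13,480.00
  $1,537.88 + 31.25% × ($13,480.00 − $11,600.00) = $1,537.88 + 31.25% × $1,880.00 = $2,125.38
Supplemental (21.58% flat on bonus): 21.58% × $15,100.00 = $3,258.58
Total earnings tax: $2,125.38 + $3,258.58 = $5,383.96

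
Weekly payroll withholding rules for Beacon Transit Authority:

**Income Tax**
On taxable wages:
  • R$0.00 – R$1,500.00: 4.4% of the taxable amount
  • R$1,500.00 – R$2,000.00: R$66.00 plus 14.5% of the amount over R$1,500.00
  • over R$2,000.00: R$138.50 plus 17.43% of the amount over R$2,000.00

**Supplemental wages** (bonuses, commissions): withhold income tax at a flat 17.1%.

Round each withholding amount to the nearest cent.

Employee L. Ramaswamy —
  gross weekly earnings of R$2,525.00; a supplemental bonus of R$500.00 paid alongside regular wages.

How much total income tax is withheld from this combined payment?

Income Tax: taxable = R$2,525.00
  R$138.50 + 17.43% × (R$2,525.00 − R$2,000.00) = R$138.50 + 17.43% × R$525.00 = R$230.01
Supplemental (17.1% flat on bonus): 17.1% × R$500.00 = R$85.50
Total income tax: R$230.01 + R$85.50 = R$315.51

R$315.51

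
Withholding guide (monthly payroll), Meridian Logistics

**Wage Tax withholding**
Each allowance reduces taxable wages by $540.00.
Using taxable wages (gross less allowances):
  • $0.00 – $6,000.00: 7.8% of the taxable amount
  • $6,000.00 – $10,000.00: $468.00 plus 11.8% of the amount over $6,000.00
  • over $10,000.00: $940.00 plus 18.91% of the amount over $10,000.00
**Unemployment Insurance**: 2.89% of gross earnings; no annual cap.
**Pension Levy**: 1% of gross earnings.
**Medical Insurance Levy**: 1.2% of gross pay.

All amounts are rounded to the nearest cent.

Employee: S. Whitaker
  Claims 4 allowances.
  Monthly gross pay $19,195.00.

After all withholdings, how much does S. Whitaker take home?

$15,947.65

Wage Tax: taxable = $19,195.00 − 4×$540.00 = $17,035.00
  $940.00 + 18.91% × ($17,035.00 − $10,000.00) = $940.00 + 18.91% × $7,035.00 = $2,270.32
Unemployment Insurance: 2.89% × $19,195.00 = $554.74
Pension Levy: 1% × $19,195.00 = $191.95
Medical Insurance Levy: 1.2% × $19,195.00 = $230.34
Total withheld: $2,270.32 + $554.74 + $191.95 + $230.34 = $3,247.35
Net pay: $19,195.00 − $3,247.35 = $15,947.65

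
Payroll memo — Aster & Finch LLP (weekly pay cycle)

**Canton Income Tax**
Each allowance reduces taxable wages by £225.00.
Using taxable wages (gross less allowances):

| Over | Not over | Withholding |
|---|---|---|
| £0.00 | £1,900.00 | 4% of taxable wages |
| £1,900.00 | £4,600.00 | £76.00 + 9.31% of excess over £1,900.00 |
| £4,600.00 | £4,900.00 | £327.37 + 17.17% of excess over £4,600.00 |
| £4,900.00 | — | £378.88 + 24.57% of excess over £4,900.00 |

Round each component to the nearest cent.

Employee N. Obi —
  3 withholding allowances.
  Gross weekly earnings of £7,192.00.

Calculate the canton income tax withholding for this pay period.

£776.18

Canton Income Tax: taxable = £7,192.00 − 3×£225.00 = £6,517.00
  £378.88 + 24.57% × (£6,517.00 − £4,900.00) = £378.88 + 24.57% × £1,617.00 = £776.18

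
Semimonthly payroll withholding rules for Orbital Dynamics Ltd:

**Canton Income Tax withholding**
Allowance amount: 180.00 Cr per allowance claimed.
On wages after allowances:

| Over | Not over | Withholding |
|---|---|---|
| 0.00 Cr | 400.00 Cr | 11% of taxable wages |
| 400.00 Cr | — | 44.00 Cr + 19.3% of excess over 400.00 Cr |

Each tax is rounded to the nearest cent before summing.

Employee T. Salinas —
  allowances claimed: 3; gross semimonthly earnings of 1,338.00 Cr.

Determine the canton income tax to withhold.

Canton Income Tax: taxable = 1,338.00 Cr − 3×180.00 Cr = 798.00 Cr
  44.00 Cr + 19.3% × (798.00 Cr − 400.00 Cr) = 44.00 Cr + 19.3% × 398.00 Cr = 120.81 Cr

120.81 Cr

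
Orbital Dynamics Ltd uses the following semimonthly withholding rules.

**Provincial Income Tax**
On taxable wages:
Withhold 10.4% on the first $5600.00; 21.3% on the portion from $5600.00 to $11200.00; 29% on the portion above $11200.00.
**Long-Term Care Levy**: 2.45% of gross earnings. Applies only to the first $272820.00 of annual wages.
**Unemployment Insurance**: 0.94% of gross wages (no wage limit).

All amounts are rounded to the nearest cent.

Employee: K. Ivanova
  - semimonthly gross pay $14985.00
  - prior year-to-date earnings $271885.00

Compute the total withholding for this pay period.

Provincial Income Tax: taxable = $14985.00
  $1775.20 + 29% × ($14985.00 − $11200.00) = $1775.20 + 29% × $3785.00 = $2872.85
Long-Term Care Levy: cap $272820.00 − YTD $271885.00 = $935.00 subject; 2.45% × $935.00 = $22.91
Unemployment Insurance: 0.94% × $14985.00 = $140.86
Total: $2872.85 + $22.91 + $140.86 = $3036.62

$3036.62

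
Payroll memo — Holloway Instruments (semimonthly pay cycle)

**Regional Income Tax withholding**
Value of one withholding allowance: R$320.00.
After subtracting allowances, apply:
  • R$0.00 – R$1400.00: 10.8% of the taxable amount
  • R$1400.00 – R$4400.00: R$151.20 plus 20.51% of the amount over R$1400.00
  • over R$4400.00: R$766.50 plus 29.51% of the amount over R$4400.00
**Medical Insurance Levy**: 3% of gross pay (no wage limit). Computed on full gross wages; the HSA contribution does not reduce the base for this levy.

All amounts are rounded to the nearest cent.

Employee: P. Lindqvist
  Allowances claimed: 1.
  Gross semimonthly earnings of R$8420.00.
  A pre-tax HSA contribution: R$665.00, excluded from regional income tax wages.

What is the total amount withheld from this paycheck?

Regional Income Tax: taxable = R$8420.00 − R$665.00 − 1×R$320.00 = R$7435.00
  R$766.50 + 29.51% × (R$7435.00 − R$4400.00) = R$766.50 + 29.51% × R$3035.00 = R$1662.13
Medical Insurance Levy: 3% × R$8420.00 = R$252.60
Total: R$1662.13 + R$252.60 = R$1914.73

R$1914.73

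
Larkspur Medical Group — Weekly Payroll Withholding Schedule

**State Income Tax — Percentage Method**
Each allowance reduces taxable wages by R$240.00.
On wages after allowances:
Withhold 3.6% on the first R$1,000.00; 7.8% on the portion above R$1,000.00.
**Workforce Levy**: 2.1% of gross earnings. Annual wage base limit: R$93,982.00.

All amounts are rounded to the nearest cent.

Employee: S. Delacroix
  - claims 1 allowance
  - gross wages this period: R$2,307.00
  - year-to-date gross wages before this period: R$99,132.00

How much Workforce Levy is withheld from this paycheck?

R$0.00

Workforce Levy: YTD R$99,132.00 ≥ cap R$93,982.00 → R$0.00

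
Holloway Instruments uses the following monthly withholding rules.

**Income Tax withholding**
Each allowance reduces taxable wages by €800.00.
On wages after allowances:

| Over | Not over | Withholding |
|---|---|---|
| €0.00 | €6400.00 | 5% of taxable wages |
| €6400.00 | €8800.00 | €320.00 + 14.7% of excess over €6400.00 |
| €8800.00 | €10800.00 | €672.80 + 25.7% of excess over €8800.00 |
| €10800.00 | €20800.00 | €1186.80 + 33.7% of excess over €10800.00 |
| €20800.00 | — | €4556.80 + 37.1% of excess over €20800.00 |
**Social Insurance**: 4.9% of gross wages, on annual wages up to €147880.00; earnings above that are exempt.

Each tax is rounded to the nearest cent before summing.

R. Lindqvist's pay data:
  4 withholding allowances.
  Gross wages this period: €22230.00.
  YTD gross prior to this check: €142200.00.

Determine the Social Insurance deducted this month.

€278.32

Social Insurance: cap €147880.00 − YTD €142200.00 = €5680.00 subject; 4.9% × €5680.00 = €278.32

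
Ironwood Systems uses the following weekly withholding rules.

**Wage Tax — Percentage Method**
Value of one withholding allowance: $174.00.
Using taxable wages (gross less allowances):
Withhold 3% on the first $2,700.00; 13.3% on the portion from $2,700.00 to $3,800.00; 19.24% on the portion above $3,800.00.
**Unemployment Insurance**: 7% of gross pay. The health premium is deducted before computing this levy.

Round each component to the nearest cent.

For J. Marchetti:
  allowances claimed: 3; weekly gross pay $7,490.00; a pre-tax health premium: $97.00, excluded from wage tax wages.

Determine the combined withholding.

Wage Tax: taxable = $7,490.00 − $97.00 − 3×$174.00 = $6,871.00
  $227.30 + 19.24% × ($6,871.00 − $3,800.00) = $227.30 + 19.24% × $3,071.00 = $818.16
Unemployment Insurance: 7% × $7,393.00 = $517.51
Total: $818.16 + $517.51 = $1,335.67

$1,335.67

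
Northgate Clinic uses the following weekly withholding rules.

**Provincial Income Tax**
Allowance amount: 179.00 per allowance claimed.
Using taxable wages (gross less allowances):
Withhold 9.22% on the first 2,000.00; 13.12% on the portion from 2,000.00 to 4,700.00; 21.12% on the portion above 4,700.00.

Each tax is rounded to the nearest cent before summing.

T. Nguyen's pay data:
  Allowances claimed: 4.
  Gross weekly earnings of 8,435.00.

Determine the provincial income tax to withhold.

1,176.25

Provincial Income Tax: taxable = 8,435.00 − 4×179.00 = 7,719.00
  538.64 + 21.12% × (7,719.00 − 4,700.00) = 538.64 + 21.12% × 3,019.00 = 1,176.25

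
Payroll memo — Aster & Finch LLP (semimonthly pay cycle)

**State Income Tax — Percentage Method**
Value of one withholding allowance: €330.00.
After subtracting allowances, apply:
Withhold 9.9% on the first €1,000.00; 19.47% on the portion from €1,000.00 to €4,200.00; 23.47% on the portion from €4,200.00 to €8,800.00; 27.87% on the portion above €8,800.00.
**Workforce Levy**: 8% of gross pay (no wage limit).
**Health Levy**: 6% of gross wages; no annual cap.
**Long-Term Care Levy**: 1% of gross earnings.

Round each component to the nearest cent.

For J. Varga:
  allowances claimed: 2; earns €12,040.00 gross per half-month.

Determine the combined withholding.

€4,326.71

State Income Tax: taxable = €12,040.00 − 2×€330.00 = €11,380.00
  €1,801.66 + 27.87% × (€11,380.00 − €8,800.00) = €1,801.66 + 27.87% × €2,580.00 = €2,520.71
Workforce Levy: 8% × €12,040.00 = €963.20
Health Levy: 6% × €12,040.00 = €722.40
Long-Term Care Levy: 1% × €12,040.00 = €120.40
Total: €2,520.71 + €963.20 + €722.40 + €120.40 = €4,326.71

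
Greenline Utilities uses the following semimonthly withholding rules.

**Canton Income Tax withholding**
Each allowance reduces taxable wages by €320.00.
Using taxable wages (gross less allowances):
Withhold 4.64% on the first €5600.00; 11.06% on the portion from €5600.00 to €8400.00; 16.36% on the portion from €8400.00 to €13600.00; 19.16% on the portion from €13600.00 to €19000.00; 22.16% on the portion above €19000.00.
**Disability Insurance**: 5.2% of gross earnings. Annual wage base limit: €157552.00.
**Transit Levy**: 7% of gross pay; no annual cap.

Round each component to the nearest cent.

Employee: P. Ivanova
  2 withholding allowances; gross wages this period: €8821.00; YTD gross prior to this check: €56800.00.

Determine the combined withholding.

Canton Income Tax: taxable = €8821.00 − 2×€320.00 = €8181.00
  €259.84 + 11.06% × (€8181.00 − €5600.00) = €259.84 + 11.06% × €2581.00 = €545.30
Disability Insurance: 5.2% × €8821.00 = €458.69
Transit Levy: 7% × €8821.00 = €617.47
Total: €545.30 + €458.69 + €617.47 = €1621.46

€1621.46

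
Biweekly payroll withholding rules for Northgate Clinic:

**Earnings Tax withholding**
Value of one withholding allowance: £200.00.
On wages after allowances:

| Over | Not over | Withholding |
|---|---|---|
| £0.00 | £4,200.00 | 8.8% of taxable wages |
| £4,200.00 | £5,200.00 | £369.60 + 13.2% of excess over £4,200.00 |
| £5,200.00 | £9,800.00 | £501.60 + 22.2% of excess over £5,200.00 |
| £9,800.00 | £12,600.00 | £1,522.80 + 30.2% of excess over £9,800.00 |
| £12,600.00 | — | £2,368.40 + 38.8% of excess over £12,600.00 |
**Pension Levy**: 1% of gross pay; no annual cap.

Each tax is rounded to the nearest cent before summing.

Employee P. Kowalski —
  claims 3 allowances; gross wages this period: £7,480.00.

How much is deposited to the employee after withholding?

£6,530.64

Earnings Tax: taxable = £7,480.00 − 3×£200.00 = £6,880.00
  £501.60 + 22.2% × (£6,880.00 − £5,200.00) = £501.60 + 22.2% × £1,680.00 = £874.56
Pension Levy: 1% × £7,480.00 = £74.80
Total withheld: £874.56 + £74.80 = £949.36
Net pay: £7,480.00 − £949.36 = £6,530.64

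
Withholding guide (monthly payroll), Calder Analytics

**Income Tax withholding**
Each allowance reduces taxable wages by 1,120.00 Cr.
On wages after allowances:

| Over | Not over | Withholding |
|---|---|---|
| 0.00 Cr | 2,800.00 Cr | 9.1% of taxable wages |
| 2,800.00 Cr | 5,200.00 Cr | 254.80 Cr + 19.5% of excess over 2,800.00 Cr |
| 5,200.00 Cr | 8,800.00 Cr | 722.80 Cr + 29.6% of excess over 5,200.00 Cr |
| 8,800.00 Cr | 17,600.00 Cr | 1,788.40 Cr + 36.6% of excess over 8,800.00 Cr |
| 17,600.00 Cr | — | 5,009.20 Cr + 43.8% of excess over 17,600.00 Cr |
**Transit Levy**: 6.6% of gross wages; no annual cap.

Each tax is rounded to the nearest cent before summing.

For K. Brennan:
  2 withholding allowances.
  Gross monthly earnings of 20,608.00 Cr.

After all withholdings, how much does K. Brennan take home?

Income Tax: taxable = 20,608.00 Cr − 2×1,120.00 Cr = 18,368.00 Cr
  5,009.20 Cr + 43.8% × (18,368.00 Cr − 17,600.00 Cr) = 5,009.20 Cr + 43.8% × 768.00 Cr = 5,345.58 Cr
Transit Levy: 6.6% × 20,608.00 Cr = 1,360.13 Cr
Total withheld: 5,345.58 Cr + 1,360.13 Cr = 6,705.71 Cr
Net pay: 20,608.00 Cr − 6,705.71 Cr = 13,902.29 Cr

13,902.29 Cr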